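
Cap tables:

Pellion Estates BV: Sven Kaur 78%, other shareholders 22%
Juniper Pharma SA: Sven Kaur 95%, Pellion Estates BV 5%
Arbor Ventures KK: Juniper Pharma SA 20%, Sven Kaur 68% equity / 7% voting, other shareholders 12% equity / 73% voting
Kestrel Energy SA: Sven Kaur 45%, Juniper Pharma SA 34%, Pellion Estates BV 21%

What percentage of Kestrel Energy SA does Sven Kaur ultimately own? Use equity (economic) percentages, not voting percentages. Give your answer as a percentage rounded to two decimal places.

Sven reaches Kestrel along 4 paths.
Direct stake: 45% = 45%.
Via Juniper: 95% × 34% = 32.3%.
Via Pellion → Juniper: 78% × 5% × 34% = 1.326%.
Via Pellion: 78% × 21% = 16.38%.
Total: 45% + 32.3% + 1.326% + 16.38% = 95.006%.
Rounded: 95.01%.

95.01%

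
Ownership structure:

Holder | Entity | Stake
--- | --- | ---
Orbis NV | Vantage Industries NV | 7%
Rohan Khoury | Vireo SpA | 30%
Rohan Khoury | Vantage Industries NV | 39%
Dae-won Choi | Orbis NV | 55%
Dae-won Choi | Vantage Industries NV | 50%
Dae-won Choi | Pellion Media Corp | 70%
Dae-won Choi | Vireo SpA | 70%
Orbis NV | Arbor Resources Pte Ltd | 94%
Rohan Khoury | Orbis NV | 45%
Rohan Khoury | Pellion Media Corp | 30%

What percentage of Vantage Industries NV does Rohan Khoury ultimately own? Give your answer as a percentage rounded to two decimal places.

Rohan reaches Vantage along 2 paths.
Direct stake: 39% = 39%.
Via Orbis: 45% × 7% = 3.15%.
Total: 39% + 3.15% = 42.15%.

42.15%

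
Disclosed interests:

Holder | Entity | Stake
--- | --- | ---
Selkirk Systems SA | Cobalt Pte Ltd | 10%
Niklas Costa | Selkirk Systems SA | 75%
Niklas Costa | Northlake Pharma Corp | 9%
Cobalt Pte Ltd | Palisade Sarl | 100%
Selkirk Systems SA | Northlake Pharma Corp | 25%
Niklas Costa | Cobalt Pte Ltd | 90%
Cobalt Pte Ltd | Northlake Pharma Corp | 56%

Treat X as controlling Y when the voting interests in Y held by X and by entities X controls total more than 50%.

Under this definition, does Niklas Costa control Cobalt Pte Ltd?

Niklas holds 75% of Selkirk, so Niklas controls Selkirk.
Selkirk and Niklas together hold 10% + 90% = 100% of Cobalt, so Niklas controls Cobalt.

Yes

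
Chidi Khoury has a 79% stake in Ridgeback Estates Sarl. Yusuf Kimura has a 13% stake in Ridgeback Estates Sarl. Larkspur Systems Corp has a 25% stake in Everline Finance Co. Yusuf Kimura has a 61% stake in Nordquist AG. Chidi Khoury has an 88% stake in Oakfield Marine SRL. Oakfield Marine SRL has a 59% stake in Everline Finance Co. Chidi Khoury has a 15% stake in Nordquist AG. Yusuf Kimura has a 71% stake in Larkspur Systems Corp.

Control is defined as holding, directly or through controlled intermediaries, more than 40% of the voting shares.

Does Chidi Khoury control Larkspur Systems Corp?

No

Chidi holds 79% of Ridgeback, so Chidi controls Ridgeback.
Chidi holds 88% of Oakfield, so Chidi controls Oakfield.
Oakfield holds 59% of Everline, so Chidi controls Everline.
Neither Chidi nor any entity Chidi controls holds any voting interest in Larkspur.
So Chidi does not control Larkspur.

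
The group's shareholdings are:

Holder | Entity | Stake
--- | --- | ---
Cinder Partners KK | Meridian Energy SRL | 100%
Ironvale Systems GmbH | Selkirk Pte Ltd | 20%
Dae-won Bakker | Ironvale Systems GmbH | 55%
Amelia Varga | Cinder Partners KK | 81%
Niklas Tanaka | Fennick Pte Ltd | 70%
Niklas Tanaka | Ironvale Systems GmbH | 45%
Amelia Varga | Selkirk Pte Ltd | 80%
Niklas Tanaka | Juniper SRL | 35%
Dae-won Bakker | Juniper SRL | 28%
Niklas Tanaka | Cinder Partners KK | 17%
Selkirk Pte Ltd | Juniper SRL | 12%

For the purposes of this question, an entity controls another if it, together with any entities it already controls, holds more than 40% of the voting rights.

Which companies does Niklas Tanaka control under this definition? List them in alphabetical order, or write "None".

Fennick Pte Ltd, Ironvale Systems GmbH

Niklas holds 45% of Ironvale, so Niklas controls Ironvale.
Niklas holds 70% of Fennick, so Niklas controls Fennick.
No other company's threshold is met.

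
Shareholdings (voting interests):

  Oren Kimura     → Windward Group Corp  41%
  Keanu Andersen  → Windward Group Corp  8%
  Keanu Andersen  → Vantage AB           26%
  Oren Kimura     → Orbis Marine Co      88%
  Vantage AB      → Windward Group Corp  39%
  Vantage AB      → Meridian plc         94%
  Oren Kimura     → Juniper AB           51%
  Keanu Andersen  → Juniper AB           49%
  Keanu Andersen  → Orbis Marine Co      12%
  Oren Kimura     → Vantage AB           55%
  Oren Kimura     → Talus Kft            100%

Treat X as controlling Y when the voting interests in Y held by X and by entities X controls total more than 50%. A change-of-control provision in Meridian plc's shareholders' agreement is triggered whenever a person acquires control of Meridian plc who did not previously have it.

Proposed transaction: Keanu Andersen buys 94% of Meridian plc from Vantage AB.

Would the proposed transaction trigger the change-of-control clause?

Yes

The purchase adds only to Keanu's holdings (Vantage's stake shrinks), so Keanu is the only person who could newly come to control Meridian.
Keanu's largest direct stake is 49% in Juniper, which does not meet the threshold, so Keanu controls no company.
Neither Keanu nor any entity Keanu controls holds any voting interest in Meridian.
So before the transaction, Keanu does not control Meridian.
After the purchase, Keanu holds 94% of Meridian directly, and Vantage's stake falls to 0%.
Keanu holds 94% of Meridian, so Keanu controls Meridian.
Keanu did not control Meridian before and does after, so the clause is triggered.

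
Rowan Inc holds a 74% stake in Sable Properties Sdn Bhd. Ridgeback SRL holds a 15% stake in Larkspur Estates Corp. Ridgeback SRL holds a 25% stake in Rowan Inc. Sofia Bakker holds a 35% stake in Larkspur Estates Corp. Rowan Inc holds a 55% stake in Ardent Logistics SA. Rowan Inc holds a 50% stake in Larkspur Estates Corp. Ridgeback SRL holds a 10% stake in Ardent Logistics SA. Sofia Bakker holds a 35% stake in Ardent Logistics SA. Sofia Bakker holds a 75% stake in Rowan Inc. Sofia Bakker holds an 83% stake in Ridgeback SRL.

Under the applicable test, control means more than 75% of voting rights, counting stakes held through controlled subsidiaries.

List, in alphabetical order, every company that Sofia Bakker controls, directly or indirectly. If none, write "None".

Sofia holds 83% of Ridgeback, so Sofia controls Ridgeback.
Ridgeback and Sofia together hold 25% + 75% = 100% of Rowan, so Sofia controls Rowan.
Sofia and Ridgeback and Rowan together hold 35% + 10% + 55% = 100% of Ardent, so Sofia controls Ardent.
Sofia and Ridgeback and Rowan together hold 35% + 15% + 50% = 100% of Larkspur, so Sofia controls Larkspur.
No other company's threshold is met.

Ardent Logistics SA, Larkspur Estates Corp, Ridgeback SRL, Rowan Inc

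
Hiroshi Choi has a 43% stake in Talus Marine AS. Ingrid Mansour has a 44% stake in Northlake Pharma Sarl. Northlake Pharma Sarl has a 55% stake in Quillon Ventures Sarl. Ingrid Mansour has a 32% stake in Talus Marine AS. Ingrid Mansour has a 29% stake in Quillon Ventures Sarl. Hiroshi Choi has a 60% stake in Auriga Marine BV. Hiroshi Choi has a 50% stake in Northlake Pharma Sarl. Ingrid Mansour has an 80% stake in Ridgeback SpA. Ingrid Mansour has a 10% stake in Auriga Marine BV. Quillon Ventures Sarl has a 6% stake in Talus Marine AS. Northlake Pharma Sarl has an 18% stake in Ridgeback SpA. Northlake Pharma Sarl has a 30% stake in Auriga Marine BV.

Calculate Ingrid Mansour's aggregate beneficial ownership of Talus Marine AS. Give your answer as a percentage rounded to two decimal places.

Ingrid reaches Talus along 3 paths.
Via Quillon: 29% × 6% = 1.74%.
Via Northlake → Quillon: 44% × 55% × 6% = 1.452%.
Direct stake: 32% = 32%.
Total: 1.74% + 1.452% + 32% = 35.192%.
Rounded: 35.19%.

35.19%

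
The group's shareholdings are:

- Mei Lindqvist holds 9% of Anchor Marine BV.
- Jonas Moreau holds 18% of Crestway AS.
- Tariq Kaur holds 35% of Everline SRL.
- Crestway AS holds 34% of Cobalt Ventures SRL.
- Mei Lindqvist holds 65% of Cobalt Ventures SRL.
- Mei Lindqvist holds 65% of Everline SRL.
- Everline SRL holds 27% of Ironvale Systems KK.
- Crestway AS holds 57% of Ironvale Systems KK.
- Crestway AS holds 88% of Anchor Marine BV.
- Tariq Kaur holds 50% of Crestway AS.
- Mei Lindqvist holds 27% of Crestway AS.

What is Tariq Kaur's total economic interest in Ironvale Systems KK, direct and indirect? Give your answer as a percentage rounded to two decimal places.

37.95%

Tariq reaches Ironvale along 2 paths.
Via Everline: 35% × 27% = 9.45%.
Via Crestway: 50% × 57% = 28.5%.
Total: 9.45% + 28.5% = 37.95%.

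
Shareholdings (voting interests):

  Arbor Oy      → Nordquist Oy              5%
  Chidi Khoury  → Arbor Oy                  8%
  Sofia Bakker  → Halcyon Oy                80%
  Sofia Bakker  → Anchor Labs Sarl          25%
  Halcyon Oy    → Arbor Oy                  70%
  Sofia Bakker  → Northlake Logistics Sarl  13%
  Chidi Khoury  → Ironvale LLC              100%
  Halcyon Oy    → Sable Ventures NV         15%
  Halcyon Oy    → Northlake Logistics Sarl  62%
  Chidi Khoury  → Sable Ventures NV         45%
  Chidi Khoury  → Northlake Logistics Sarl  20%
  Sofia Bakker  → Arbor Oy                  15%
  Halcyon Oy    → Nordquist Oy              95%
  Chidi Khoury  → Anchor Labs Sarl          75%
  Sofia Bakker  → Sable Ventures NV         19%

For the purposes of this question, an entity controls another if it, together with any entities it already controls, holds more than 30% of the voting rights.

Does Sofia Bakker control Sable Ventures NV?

Sofia holds 80% of Halcyon, so Sofia controls Halcyon.
Halcyon and Sofia together hold 15% + 19% = 34% of Sable, so Sofia controls Sable.

Yes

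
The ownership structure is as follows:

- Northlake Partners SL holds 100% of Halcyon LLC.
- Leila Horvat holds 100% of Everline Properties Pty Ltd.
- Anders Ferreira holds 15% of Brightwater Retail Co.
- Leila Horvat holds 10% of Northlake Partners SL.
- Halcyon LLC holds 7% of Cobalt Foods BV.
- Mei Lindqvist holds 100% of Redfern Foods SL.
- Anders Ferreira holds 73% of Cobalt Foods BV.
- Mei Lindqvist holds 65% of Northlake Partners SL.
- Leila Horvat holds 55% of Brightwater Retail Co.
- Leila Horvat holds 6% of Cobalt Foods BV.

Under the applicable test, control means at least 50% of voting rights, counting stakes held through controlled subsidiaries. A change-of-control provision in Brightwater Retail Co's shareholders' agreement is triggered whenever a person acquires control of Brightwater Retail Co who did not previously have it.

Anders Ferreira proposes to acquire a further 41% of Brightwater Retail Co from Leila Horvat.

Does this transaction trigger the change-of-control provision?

The purchase adds only to Anders's holdings (Leila's stake shrinks), so Anders is the only person who could newly come to control Brightwater.
Anders holds 73% of Cobalt, so Anders controls Cobalt.
In Brightwater, Anders's side holds only 15%, not ≥ 50%.
So before the transaction, Anders does not control Brightwater.
After the purchase, Anders's direct stake in Brightwater rises to 15% + 41% = 56%, and Leila's stake falls to 14%.
Anders holds 56% of Brightwater, so Anders controls Brightwater.
Anders did not control Brightwater before and does after, so the clause is triggered.

Yes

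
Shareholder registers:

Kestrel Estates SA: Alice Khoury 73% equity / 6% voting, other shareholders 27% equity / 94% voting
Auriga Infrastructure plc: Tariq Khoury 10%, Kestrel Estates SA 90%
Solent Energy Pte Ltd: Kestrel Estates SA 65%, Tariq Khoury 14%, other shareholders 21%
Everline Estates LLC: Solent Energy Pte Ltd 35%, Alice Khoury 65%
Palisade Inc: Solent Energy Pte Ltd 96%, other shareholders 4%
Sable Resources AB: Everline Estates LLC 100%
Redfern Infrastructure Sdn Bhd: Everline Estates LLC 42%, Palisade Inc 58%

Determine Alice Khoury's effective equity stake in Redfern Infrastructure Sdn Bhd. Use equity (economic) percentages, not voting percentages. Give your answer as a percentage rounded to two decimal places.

60.70%

Alice reaches Redfern along 3 paths.
Via Kestrel → Solent → Everline: 73% × 65% × 35% × 42% = 6.97515%.
Via Everline: 65% × 42% = 27.3%.
Via Kestrel → Solent → Palisade: 73% × 65% × 96% × 58% = 26.42016%.
Total: 6.97515% + 27.3% + 26.42016% = 60.69531%.
Rounded: 60.70%.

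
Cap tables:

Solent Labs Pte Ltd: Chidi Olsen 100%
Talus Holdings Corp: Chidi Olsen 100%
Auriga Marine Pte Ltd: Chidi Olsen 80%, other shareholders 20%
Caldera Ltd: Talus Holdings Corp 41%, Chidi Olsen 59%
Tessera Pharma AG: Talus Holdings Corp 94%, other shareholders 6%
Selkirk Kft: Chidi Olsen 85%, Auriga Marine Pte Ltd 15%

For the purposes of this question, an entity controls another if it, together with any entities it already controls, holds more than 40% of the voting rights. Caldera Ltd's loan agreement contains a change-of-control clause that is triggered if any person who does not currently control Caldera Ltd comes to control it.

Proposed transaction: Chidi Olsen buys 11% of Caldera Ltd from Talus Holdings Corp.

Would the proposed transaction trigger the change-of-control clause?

The purchase adds only to Chidi's holdings (Talus's stake shrinks), so Chidi is the only person who could newly come to control Caldera.
Chidi holds 100% of Talus, so Chidi controls Talus.
Talus and Chidi together hold 41% + 59% = 100% of Caldera, so Chidi controls Caldera.
So Chidi already controls Caldera before the transaction.
After the purchase, Chidi's direct stake in Caldera rises to 59% + 11% = 70%, and Talus's stake falls to 30%.
Chidi controlled Caldera already, so this is not a new person acquiring control; every other person's position is unchanged or reduced.
No new person acquires control, so the clause is not triggered.

No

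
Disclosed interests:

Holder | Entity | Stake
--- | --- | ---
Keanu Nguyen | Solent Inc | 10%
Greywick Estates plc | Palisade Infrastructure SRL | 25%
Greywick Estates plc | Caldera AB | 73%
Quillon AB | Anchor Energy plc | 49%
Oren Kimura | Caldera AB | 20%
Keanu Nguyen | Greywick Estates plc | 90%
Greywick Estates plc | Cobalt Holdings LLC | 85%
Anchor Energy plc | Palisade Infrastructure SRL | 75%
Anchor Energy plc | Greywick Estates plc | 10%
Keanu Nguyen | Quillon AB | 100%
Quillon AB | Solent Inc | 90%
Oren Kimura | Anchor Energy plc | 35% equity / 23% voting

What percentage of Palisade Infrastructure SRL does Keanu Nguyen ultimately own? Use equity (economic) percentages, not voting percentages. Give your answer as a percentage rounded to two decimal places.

60.48%

Keanu reaches Palisade along 3 paths.
Via Quillon → Anchor: 100% × 49% × 75% = 36.75%.
Via Greywick: 90% × 25% = 22.5%.
Via Quillon → Anchor → Greywick: 100% × 49% × 10% × 25% = 1.225%.
Total: 36.75% + 22.5% + 1.225% = 60.475%.
Rounded: 60.48%.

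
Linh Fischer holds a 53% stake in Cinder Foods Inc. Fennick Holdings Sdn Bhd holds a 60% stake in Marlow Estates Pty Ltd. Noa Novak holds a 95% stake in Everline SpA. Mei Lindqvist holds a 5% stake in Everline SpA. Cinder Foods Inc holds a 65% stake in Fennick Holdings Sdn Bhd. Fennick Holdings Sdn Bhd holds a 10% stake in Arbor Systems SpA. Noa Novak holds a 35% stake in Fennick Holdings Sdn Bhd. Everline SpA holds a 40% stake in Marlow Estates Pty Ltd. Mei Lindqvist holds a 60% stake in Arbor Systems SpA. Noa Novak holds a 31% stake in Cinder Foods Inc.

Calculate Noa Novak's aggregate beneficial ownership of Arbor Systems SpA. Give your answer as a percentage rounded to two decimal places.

5.52%

Noa reaches Arbor along 2 paths.
Via Cinder → Fennick: 31% × 65% × 10% = 2.015%.
Via Fennick: 35% × 10% = 3.5%.
Total: 2.015% + 3.5% = 5.515%.
Rounded: 5.52%.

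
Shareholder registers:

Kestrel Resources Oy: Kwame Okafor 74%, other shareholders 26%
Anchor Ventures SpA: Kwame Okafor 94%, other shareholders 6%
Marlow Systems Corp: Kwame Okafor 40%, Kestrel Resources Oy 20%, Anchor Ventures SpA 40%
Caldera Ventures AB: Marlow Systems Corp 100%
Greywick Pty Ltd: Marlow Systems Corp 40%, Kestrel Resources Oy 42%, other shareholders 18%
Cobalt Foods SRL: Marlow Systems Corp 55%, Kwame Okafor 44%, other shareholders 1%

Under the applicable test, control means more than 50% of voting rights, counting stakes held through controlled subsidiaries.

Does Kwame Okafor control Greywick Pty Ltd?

Kwame holds 94% of Anchor, so Kwame controls Anchor.
Kwame holds 74% of Kestrel, so Kwame controls Kestrel.
Kwame and Kestrel and Anchor together hold 40% + 20% + 40% = 100% of Marlow, so Kwame controls Marlow.
Marlow and Kestrel together hold 40% + 42% = 82% of Greywick, so Kwame controls Greywick.

Yes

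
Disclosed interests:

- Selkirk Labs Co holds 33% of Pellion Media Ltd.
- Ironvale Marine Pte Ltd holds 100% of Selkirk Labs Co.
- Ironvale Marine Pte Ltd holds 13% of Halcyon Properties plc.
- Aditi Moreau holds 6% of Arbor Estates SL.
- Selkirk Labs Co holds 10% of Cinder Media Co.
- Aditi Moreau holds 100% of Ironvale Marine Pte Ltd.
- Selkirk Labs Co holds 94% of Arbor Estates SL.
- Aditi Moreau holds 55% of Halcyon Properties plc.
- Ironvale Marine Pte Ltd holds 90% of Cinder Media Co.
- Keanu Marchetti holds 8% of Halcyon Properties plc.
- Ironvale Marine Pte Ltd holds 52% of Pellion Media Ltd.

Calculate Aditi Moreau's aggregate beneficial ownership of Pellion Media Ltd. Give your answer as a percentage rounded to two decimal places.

Aditi reaches Pellion along 2 paths.
Via Ironvale → Selkirk: 100% × 100% × 33% = 33%.
Via Ironvale: 100% × 52% = 52%.
Total: 33% + 52% = 85%.
Rounded: 85.00%.

85.00%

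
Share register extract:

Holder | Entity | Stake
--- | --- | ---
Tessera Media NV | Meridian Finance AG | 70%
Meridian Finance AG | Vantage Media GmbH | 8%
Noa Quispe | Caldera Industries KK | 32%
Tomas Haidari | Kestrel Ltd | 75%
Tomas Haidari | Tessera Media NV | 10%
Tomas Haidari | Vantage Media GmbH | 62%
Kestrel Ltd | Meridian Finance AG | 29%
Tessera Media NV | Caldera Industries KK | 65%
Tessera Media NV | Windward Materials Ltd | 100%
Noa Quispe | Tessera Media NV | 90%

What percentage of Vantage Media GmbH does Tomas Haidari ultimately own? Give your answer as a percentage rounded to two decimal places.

64.30%

Tomas reaches Vantage along 3 paths.
Via Tessera → Meridian: 10% × 70% × 8% = 0.56%.
Via Kestrel → Meridian: 75% × 29% × 8% = 1.74%.
Direct stake: 62% = 62%.
Total: 0.56% + 1.74% + 62% = 64.3%.
Rounded: 64.30%.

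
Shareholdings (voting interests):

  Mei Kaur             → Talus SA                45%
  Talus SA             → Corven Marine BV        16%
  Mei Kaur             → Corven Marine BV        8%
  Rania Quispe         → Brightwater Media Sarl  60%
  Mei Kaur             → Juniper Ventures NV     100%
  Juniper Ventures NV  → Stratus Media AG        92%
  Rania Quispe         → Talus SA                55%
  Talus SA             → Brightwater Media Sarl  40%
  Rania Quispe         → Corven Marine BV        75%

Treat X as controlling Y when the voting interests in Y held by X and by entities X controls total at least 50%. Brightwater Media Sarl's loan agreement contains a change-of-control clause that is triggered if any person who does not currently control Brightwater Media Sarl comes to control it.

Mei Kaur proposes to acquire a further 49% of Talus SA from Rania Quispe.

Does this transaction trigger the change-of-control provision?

No

The purchase adds only to Mei's holdings (Rania's stake shrinks), so Mei is the only person who could newly come to control Brightwater.
Mei holds 100% of Juniper, so Mei controls Juniper.
Juniper holds 92% of Stratus, so Mei controls Stratus.
Neither Mei nor any entity Mei controls holds any voting interest in Brightwater.
So before the transaction, Mei does not control Brightwater.
After the purchase, Mei's direct stake in Talus rises to 45% + 49% = 94%, and Rania's stake falls to 6%.
Mei holds 94% of Talus, so Mei controls Talus.
After the transaction, Mei's side holds 40% of Brightwater, not ≥ 50%, so Mei still does not control Brightwater.
No new person acquires control, so the clause is not triggered.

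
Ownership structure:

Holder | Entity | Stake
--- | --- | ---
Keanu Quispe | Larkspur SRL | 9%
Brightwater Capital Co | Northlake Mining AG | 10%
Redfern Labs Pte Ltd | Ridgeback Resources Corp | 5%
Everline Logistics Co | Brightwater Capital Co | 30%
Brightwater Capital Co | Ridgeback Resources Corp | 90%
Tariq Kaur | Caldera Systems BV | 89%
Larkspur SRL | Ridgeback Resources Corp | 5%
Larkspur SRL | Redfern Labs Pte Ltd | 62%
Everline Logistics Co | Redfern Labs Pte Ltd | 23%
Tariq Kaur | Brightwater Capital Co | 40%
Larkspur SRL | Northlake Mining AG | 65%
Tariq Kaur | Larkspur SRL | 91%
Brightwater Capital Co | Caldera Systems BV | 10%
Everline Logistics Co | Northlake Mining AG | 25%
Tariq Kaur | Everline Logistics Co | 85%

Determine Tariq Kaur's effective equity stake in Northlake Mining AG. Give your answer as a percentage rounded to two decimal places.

86.95%

Tariq reaches Northlake along 4 paths.
Via Larkspur: 91% × 65% = 59.15%.
Via Everline: 85% × 25% = 21.25%.
Via Everline → Brightwater: 85% × 30% × 10% = 2.55%.
Via Brightwater: 40% × 10% = 4%.
Total: 59.15% + 21.25% + 2.55% + 4% = 86.95%.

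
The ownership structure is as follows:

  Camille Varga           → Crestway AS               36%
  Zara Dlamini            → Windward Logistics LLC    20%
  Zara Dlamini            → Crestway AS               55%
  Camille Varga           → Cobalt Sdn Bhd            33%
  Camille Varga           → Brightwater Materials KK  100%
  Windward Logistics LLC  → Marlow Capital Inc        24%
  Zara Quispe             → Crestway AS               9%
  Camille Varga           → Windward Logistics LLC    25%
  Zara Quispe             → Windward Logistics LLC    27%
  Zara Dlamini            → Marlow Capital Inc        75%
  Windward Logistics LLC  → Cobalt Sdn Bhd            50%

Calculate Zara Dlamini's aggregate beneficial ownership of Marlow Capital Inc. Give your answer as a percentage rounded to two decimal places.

79.80%

Zara Dlamini reaches Marlow along 2 paths.
Via Windward: 20% × 24% = 4.8%.
Direct stake: 75% = 75%.
Total: 4.8% + 75% = 79.8%.
Rounded: 79.80%.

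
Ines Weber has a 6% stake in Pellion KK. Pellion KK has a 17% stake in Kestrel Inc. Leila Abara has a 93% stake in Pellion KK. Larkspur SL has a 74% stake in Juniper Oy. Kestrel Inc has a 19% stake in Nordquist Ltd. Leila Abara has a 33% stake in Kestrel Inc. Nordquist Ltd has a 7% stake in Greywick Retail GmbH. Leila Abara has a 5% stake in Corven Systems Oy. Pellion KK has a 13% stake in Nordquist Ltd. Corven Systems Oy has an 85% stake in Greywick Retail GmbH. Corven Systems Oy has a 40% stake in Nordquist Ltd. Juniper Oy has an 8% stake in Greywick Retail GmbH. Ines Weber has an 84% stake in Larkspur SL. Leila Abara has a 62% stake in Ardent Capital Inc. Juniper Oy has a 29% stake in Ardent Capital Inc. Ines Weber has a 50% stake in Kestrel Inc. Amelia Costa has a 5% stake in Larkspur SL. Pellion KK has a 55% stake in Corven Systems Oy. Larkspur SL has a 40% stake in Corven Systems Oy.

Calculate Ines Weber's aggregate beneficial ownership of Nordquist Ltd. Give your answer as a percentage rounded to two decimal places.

25.23%

Ines reaches Nordquist along 5 paths.
Via Pellion: 6% × 13% = 0.78%.
Via Larkspur → Corven: 84% × 40% × 40% = 13.44%.
Via Pellion → Corven: 6% × 55% × 40% = 1.32%.
Via Pellion → Kestrel: 6% × 17% × 19% = 0.1938%.
Via Kestrel: 50% × 19% = 9.5%.
Total: 0.78% + 13.44% + 1.32% + 0.1938% + 9.5% = 25.2338%.
Rounded: 25.23%.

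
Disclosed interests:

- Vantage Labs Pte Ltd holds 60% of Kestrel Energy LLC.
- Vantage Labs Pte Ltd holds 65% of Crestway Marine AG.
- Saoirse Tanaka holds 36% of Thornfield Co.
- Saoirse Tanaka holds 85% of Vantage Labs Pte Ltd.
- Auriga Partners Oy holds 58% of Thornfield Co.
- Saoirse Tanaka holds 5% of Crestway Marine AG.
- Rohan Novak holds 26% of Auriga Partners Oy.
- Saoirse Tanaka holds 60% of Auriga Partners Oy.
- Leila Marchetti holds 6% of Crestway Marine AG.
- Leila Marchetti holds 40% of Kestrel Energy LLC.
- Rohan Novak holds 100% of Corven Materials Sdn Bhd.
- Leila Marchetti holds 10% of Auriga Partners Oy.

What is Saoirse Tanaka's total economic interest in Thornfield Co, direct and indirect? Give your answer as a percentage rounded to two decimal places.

Saoirse reaches Thornfield along 2 paths.
Direct stake: 36% = 36%.
Via Auriga: 60% × 58% = 34.8%.
Total: 36% + 34.8% = 70.8%.
Rounded: 70.80%.

70.80%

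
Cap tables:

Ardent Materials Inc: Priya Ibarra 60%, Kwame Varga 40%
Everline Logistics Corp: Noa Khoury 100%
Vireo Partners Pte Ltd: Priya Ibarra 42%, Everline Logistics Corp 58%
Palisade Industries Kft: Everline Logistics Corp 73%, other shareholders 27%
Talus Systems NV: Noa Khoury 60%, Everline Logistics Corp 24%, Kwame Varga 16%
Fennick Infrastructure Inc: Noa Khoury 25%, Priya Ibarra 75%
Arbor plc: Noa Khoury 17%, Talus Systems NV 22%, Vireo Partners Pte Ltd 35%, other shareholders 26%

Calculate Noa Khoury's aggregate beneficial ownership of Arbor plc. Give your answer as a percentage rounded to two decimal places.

Noa reaches Arbor along 4 paths.
Direct stake: 17% = 17%.
Via Talus: 60% × 22% = 13.2%.
Via Everline → Talus: 100% × 24% × 22% = 5.28%.
Via Everline → Vireo: 100% × 58% × 35% = 20.3%.
Total: 17% + 13.2% + 5.28% + 20.3% = 55.78%.

55.78%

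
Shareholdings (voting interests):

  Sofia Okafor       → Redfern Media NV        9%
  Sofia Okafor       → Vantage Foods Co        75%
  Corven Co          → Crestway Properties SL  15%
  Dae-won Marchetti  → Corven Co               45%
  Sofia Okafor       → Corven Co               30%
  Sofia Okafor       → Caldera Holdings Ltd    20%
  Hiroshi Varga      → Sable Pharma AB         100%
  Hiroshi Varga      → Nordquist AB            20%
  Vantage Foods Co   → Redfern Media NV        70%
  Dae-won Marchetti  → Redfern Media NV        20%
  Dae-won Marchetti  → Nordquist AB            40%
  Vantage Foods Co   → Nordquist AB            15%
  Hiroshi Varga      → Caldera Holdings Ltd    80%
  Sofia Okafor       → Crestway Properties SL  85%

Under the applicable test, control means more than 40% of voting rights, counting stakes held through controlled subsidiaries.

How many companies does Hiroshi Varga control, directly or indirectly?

2

Hiroshi holds 80% of Caldera, so Hiroshi controls Caldera.
Hiroshi holds 100% of Sable, so Hiroshi controls Sable.
No other company's threshold is met.
Hiroshi controls 2 companies.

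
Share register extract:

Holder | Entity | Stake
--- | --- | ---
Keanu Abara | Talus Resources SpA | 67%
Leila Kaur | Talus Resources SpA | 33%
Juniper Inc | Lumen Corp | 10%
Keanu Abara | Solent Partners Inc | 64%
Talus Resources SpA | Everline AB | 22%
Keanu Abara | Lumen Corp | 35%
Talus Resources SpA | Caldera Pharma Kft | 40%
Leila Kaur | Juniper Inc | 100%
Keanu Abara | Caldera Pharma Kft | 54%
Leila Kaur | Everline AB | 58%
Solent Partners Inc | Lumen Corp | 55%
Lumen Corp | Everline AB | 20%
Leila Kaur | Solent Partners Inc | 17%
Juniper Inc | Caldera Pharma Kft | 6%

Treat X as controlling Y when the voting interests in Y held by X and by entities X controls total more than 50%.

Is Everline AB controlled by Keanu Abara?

Keanu holds 67% of Talus, so Keanu controls Talus.
Keanu holds 64% of Solent, so Keanu controls Solent.
Solent and Keanu together hold 55% + 35% = 90% of Lumen, so Keanu controls Lumen.
Talus and Keanu together hold 40% + 54% = 94% of Caldera, so Keanu controls Caldera.
In Everline, Keanu's side holds only 20% + 22% = 42%, not > 50%.
So Keanu does not control Everline.

No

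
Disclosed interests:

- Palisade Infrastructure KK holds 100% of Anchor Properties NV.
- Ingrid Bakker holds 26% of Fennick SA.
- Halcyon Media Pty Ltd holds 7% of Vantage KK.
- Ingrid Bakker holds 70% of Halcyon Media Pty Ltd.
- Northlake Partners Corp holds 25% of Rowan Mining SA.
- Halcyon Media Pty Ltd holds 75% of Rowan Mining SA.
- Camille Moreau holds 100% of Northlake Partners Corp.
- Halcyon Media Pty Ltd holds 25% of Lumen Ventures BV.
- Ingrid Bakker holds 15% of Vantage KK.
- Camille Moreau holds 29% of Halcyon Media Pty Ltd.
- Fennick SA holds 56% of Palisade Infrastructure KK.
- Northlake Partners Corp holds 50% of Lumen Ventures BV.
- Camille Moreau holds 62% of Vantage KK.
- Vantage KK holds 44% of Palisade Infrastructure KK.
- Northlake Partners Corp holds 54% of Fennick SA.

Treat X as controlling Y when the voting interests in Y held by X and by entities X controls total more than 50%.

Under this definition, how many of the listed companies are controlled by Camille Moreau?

Camille holds 100% of Northlake, so Camille controls Northlake.
Camille holds 62% of Vantage, so Camille controls Vantage.
Northlake holds 54% of Fennick, so Camille controls Fennick.
Fennick and Vantage together hold 56% + 44% = 100% of Palisade, so Camille controls Palisade.
Palisade holds 100% of Anchor, so Camille controls Anchor.
No other company's threshold is met.
Camille controls 5 companies.

5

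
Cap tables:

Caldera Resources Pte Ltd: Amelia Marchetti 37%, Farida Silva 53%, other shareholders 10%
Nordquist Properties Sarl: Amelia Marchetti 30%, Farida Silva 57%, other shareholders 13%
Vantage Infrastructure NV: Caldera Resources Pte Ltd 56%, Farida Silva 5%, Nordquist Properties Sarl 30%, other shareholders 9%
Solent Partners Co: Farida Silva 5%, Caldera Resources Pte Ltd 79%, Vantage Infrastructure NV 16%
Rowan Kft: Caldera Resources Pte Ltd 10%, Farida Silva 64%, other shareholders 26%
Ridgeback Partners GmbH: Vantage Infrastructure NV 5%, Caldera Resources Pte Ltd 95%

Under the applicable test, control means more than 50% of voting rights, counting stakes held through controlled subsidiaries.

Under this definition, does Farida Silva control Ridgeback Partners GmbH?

Yes

Farida holds 57% of Nordquist, so Farida controls Nordquist.
Farida holds 53% of Caldera, so Farida controls Caldera.
Caldera and Farida and Nordquist together hold 56% + 5% + 30% = 91% of Vantage, so Farida controls Vantage.
Vantage and Caldera together hold 5% + 95% = 100% of Ridgeback, so Farida controls Ridgeback.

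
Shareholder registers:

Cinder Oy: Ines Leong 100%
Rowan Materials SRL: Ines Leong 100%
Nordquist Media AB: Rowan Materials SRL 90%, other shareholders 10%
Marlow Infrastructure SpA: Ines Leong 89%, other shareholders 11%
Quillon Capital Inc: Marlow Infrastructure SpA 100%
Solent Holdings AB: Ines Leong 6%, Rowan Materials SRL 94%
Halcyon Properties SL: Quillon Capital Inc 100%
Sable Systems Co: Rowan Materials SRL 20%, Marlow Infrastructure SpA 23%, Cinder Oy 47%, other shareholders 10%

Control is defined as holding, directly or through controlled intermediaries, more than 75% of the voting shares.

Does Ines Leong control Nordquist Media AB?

Yes

Ines holds 100% of Rowan, so Ines controls Rowan.
Rowan holds 90% of Nordquist, so Ines controls Nordquist.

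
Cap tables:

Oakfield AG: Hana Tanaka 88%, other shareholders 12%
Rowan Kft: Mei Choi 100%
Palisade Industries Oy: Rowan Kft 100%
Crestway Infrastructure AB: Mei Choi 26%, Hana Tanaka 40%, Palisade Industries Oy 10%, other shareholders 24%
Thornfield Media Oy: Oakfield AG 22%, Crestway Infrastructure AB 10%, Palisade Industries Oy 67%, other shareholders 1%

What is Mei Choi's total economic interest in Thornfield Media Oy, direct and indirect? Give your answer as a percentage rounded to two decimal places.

Mei reaches Thornfield along 3 paths.
Via Crestway: 26% × 10% = 2.6%.
Via Rowan → Palisade → Crestway: 100% × 100% × 10% × 10% = 1%.
Via Rowan → Palisade: 100% × 100% × 67% = 67%.
Total: 2.6% + 1% + 67% = 70.6%.
Rounded: 70.60%.

70.60%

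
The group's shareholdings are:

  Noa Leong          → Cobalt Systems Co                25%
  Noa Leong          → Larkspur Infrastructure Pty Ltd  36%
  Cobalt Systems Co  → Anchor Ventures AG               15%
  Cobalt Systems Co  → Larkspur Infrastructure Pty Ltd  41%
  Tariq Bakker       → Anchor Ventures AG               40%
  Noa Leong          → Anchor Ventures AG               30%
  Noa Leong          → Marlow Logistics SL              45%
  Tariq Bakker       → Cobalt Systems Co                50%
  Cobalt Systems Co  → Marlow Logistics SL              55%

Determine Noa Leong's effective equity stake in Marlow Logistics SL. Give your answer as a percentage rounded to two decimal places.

58.75%

Noa reaches Marlow along 2 paths.
Via Cobalt: 25% × 55% = 13.75%.
Direct stake: 45% = 45%.
Total: 13.75% + 45% = 58.75%.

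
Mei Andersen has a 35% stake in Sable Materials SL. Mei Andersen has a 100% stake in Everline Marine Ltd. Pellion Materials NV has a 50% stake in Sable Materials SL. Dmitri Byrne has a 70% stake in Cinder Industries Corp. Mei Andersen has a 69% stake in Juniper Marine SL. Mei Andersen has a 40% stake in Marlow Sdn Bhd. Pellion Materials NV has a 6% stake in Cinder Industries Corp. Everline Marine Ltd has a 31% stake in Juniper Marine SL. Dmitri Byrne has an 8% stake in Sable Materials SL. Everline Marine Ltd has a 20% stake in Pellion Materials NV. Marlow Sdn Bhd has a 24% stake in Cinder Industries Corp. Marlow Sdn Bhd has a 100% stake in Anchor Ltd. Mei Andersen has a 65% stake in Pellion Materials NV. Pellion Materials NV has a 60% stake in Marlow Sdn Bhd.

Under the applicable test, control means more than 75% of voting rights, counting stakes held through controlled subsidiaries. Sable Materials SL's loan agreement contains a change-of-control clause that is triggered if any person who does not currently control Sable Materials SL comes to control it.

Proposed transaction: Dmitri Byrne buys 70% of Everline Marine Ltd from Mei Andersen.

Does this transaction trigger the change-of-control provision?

The purchase adds only to Dmitri's holdings (Mei's stake shrinks), so Dmitri is the only person who could newly come to control Sable.
Dmitri's largest direct stake is 70% in Cinder, which does not meet the threshold, so Dmitri controls no company.
In Sable, Dmitri's side holds only 8%, not > 75%.
So before the transaction, Dmitri does not control Sable.
After the purchase, Dmitri holds 70% of Everline directly, and Mei's stake falls to 30%.
Dmitri's side now holds 70% of Everline, not > 75%, so Dmitri still does not control Everline.
After the transaction, Dmitri's side holds 8% of Sable, not > 75%, so Dmitri still does not control Sable.
No new person acquires control, so the clause is not triggered.

No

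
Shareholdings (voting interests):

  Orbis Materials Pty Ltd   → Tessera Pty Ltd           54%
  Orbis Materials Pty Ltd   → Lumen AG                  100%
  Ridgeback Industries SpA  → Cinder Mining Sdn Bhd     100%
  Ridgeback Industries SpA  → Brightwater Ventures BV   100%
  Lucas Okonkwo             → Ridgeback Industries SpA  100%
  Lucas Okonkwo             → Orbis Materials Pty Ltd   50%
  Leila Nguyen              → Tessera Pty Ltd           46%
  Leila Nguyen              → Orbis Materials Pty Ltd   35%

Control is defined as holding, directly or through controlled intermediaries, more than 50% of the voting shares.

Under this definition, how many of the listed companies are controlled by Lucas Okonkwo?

Lucas holds 100% of Ridgeback, so Lucas controls Ridgeback.
Ridgeback holds 100% of Brightwater, so Lucas controls Brightwater.
Ridgeback holds 100% of Cinder, so Lucas controls Cinder.
No other company's threshold is met.
Lucas controls 3 companies.

3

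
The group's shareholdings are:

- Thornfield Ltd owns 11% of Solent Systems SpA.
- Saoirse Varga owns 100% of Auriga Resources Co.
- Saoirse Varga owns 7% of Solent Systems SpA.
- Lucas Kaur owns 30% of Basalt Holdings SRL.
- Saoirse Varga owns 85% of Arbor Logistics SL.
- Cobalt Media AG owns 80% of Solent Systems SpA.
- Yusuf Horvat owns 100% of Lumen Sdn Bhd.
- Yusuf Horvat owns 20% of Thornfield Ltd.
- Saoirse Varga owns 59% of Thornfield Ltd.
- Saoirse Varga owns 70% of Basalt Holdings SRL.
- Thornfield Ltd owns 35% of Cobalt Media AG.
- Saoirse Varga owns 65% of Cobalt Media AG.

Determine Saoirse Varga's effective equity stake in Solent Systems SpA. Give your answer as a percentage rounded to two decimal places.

Saoirse reaches Solent along 4 paths.
Via Thornfield: 59% × 11% = 6.49%.
Direct stake: 7% = 7%.
Via Thornfield → Cobalt: 59% × 35% × 80% = 16.52%.
Via Cobalt: 65% × 80% = 52%.
Total: 6.49% + 7% + 16.52% + 52% = 82.01%.

82.01%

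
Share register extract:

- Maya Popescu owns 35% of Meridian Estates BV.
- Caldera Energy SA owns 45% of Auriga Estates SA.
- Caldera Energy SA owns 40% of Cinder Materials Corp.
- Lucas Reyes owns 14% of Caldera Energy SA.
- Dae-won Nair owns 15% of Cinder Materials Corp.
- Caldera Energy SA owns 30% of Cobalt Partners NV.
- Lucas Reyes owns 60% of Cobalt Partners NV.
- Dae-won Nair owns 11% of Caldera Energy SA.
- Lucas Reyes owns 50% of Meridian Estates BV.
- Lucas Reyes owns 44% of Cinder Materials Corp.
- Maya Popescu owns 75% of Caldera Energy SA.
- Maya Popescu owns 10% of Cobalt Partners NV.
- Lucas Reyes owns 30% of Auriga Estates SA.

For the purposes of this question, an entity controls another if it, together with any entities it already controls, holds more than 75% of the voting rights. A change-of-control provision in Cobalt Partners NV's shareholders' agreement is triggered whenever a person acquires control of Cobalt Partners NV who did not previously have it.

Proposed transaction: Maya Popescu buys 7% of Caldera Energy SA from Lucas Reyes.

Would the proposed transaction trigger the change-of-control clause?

No

The purchase adds only to Maya's holdings (Lucas's stake shrinks), so Maya is the only person who could newly come to control Cobalt.
Maya's largest direct stake is 75% in Caldera, which does not meet the threshold, so Maya controls no company.
In Cobalt, Maya's side holds only 10%, not > 75%.
So before the transaction, Maya does not control Cobalt.
After the purchase, Maya's direct stake in Caldera rises to 75% + 7% = 82%, and Lucas's stake falls to 7%.
Maya holds 82% of Caldera, so Maya controls Caldera.
After the transaction, Maya's side holds 10% + 30% = 40% of Cobalt, not > 75%, so Maya still does not control Cobalt.
No new person acquires control, so the clause is not triggered.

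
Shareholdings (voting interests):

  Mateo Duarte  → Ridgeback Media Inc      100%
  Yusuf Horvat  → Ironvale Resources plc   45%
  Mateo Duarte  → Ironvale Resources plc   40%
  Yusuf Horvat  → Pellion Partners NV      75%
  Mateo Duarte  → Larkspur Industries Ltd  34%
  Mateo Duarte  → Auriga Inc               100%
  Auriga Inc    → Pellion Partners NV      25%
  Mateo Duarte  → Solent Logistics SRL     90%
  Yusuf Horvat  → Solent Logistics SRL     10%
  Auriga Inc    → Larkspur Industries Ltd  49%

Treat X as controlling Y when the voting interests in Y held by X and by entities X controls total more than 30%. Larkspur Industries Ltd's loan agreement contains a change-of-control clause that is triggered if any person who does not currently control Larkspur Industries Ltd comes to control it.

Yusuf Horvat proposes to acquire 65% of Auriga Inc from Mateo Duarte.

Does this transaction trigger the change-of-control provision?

Yes

The purchase adds only to Yusuf's holdings (Mateo's stake shrinks), so Yusuf is the only person who could newly come to control Larkspur.
Yusuf holds 45% of Ironvale, so Yusuf controls Ironvale.
Yusuf holds 75% of Pellion, so Yusuf controls Pellion.
Neither Yusuf nor any entity Yusuf controls holds any voting interest in Larkspur.
So before the transaction, Yusuf does not control Larkspur.
After the purchase, Yusuf holds 65% of Auriga directly, and Mateo's stake falls to 35%.
Yusuf holds 65% of Auriga, so Yusuf controls Auriga.
Auriga holds 49% of Larkspur, so Yusuf controls Larkspur.
Yusuf did not control Larkspur before and does after, so the clause is triggered.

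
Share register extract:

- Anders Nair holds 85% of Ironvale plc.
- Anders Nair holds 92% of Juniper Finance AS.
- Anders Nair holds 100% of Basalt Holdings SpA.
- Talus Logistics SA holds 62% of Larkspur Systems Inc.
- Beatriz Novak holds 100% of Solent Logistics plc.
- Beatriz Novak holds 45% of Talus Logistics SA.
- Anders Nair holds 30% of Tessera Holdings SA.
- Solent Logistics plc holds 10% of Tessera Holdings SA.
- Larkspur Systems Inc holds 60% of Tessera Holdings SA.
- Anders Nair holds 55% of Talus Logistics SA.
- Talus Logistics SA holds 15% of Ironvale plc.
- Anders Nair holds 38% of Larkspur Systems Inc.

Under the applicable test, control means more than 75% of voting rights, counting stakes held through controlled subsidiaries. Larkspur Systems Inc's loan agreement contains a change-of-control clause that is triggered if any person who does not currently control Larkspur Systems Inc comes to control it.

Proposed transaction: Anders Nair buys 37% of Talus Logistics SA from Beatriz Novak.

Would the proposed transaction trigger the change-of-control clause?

The purchase adds only to Anders's holdings (Beatriz's stake shrinks), so Anders is the only person who could newly come to control Larkspur.
Anders holds 92% of Juniper, so Anders controls Juniper.
Anders holds 100% of Basalt, so Anders controls Basalt.
Anders holds 85% of Ironvale, so Anders controls Ironvale.
In Larkspur, Anders's side holds only 38%, not > 75%.
So before the transaction, Anders does not control Larkspur.
After the purchase, Anders's direct stake in Talus rises to 55% + 37% = 92%, and Beatriz's stake falls to 8%.
Anders holds 92% of Talus, so Anders controls Talus.
Talus and Anders together hold 62% + 38% = 100% of Larkspur, so Anders controls Larkspur.
Anders did not control Larkspur before and does after, so the clause is triggered.

Yes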